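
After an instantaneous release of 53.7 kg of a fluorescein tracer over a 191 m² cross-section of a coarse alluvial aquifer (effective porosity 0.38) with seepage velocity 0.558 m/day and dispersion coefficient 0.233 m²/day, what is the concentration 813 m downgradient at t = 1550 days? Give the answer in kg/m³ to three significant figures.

For an instantaneous plane source, C(x,t) = M/(n_e·A·√(4πDt)) · exp(−(x−vt)²/(4Dt)), with n_e·A the pore (flow) area.
Plume center vt = 0.558 × 1550 = 864.9 m, so the well at 813 m is 51.9 m upgradient of the peak.
√(4πDt) = 67.37 m, giving peak height M/(n_e·A·√(4πDt)) = 53.7/(0.38 × 191 × 67.37) = 0.01098 kg/m³.
(x−vt)²/(4Dt) = (-51.9)²/(4 × 0.233 × 1550) = 1.865; exp(−1.865) = 0.1549.
C = 0.01098 × 0.1549 = 0.00170 kg/m³.

0.00170 kg/m³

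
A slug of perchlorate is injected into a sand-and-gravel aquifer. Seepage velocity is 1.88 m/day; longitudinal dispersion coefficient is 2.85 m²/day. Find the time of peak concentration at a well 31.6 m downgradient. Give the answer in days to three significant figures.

For the 1D instantaneous-source solution, setting ∂C/∂t = 0 at fixed x gives v²t² + 2Dt − x² = 0, so t = (√(D² + v²x²) − D)/v².
√(D² + v²x²) = √(2.85² + 1.88² × 31.6²) = 59.48; v² = 3.5344.
t = (59.48 − 2.85)/3.5344 = 16.0 days (vs. the pure-advection estimate x/v = 16.8 d).

16.0 days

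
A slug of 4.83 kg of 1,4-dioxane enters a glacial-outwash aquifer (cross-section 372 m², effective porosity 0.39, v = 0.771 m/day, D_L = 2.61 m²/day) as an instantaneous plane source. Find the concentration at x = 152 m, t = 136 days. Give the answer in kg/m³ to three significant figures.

For an instantaneous plane source, C(x,t) = M/(n_e·A·√(4πDt)) · exp(−(x−vt)²/(4Dt)), with n_e·A the pore (flow) area.
Plume center vt = 0.771 × 136 = 104.856 m, so the well at 152 m is 47.144 m downgradient of the peak.
√(4πDt) = 66.79 m, giving peak height M/(n_e·A·√(4πDt)) = 4.83/(0.39 × 372 × 66.79) = 0.0004985 kg/m³.
(x−vt)²/(4Dt) = (47.144)²/(4 × 2.61 × 136) = 1.565; exp(−1.565) = 0.2091.
C = 0.0004985 × 0.2091 = 0.000104 kg/m³.

0.000104 kg/m³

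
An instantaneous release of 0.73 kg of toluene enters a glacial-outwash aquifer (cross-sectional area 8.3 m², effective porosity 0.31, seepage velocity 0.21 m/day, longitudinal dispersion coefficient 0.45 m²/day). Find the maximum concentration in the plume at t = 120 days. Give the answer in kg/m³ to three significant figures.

The peak of an instantaneous 1D plume sits at x = vt; there the Gaussian factor is 1 and C_max = M/(n_e·A·√(4πDt)), where n_e·A is the pore area the mass is dissolved in.
√(4πDt) = √(4π × 0.45 × 120) = 26.05 m, so C_max = 0.73/(0.31 × 8.3 × 26.05) = 0.0109 kg/m³.

0.0109 kg/m³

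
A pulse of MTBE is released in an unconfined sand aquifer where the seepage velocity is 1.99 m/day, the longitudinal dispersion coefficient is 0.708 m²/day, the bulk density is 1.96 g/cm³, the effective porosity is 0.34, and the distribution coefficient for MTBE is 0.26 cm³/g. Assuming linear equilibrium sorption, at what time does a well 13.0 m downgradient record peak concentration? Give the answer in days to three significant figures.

15.9 days

Retardation factor R = 1 + ρ_b·K_d/n = 1 + 1.96 × 0.26/0.34 = 2.499.
Sorption retards both mechanisms: v_R = v/R = 0.7963 m/day, D_R = D/R = 0.2833 m²/day.
Peak time from v_R²t² + 2D_R t − x² = 0: t = (√(D_R² + v_R²x²) − D_R)/v_R².
√(D_R² + v_R²x²) = √(0.2833² + 0.7963² × 13.0²) = 10.36; v_R² = 0.6341.
t = (10.36 − 0.2833)/0.6341 = 15.9 days.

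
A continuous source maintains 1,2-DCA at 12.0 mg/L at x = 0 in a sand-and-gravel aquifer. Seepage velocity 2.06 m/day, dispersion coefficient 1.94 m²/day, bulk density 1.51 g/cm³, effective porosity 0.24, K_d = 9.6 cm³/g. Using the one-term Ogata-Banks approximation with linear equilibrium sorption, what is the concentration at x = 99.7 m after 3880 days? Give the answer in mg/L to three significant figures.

11.7 mg/L

Retardation factor R = 1 + ρ_b·K_d/n = 1 + 1.51 × 9.6/0.24 = 61.40.
Sorption retards both mechanisms: v_R = v/R = 0.03355 m/day, D_R = D/R = 0.03160 m²/day.
v_R·t = 0.03355 × 3880 = 130.174 m; 2√(D_R t) = 22.15 m; argument = (99.7 − 130.174)/22.15 = -1.376.
C = C₀ × ½·erfc(-1.376) = 12.0 × 0.9742 = 11.7 mg/L.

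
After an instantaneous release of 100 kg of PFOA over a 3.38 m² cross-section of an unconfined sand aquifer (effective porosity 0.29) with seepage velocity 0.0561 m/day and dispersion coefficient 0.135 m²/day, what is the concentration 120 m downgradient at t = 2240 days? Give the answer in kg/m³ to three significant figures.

1.61 kg/m³

For an instantaneous plane source, C(x,t) = M/(n_e·A·√(4πDt)) · exp(−(x−vt)²/(4Dt)), with n_e·A the pore (flow) area.
Plume center vt = 0.0561 × 2240 = 125.664 m, so the well at 120 m is 5.664 m upgradient of the peak.
√(4πDt) = 61.64 m, giving peak height M/(n_e·A·√(4πDt)) = 100/(0.29 × 3.38 × 61.64) = 1.655 kg/m³.
(x−vt)²/(4Dt) = (-5.664)²/(4 × 0.135 × 2240) = 0.02652; exp(−0.02652) = 0.9738.
C = 1.655 × 0.9738 = 1.61 kg/m³.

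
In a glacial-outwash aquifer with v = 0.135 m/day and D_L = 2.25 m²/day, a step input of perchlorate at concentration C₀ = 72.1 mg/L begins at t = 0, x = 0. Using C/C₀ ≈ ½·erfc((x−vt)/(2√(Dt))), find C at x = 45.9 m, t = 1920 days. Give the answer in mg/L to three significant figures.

71.3 mg/L

For a continuous step input, C/C₀ ≈ ½·erfc((x−vt)/(2√(Dt))).
vt = 0.135 × 1920 = 259.2 m and 2√(Dt) = 2√(2.25 × 1920) = 131.5 m.
Argument (x−vt)/(2√(Dt)) = (45.9 − 259.2)/131.5 = -1.622; ½·erfc(-1.622) = 0.9891.
C = 72.1 × 0.9891 = 71.3 mg/L.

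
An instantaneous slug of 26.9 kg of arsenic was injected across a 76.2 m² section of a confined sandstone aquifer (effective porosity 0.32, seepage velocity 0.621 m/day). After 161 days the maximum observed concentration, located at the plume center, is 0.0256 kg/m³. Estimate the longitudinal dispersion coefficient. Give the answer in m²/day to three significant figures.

0.918 m²/day

At the plume center C_max = M/(n_e·A·√(4πDt)), so D = M²/(4πt·(n_e·A·C_max)²).
n_e·A·C_max = 0.32 × 76.2 × 0.0256 = 0.6242 kg/m.
D = 26.9²/(4π × 161 × 0.6242²) = 0.918 m²/day.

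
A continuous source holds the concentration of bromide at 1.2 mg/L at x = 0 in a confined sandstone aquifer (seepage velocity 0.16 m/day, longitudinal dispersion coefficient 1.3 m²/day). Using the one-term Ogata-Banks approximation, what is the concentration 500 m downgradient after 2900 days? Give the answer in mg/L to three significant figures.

For a continuous step input, C/C₀ ≈ ½·erfc((x−vt)/(2√(Dt))).
vt = 0.16 × 2900 = 464 m and 2√(Dt) = 2√(1.3 × 2900) = 122.8 m.
Argument (x−vt)/(2√(Dt)) = (500 − 464)/122.8 = 0.2932; ½·erfc(0.2932) = 0.3392.
C = 1.2 × 0.3392 = 0.407 mg/L.

0.407 mg/L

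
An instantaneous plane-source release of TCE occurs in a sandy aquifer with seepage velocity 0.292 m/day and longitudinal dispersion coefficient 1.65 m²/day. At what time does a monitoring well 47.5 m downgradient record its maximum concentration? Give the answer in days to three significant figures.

For the 1D instantaneous-source solution, setting ∂C/∂t = 0 at fixed x gives v²t² + 2Dt − x² = 0, so t = (√(D² + v²x²) − D)/v².
√(D² + v²x²) = √(1.65² + 0.292² × 47.5²) = 13.97; v² = 0.085264.
t = (13.97 − 1.65)/0.085264 = 144 days (vs. the pure-advection estimate x/v = 163 d).

144 days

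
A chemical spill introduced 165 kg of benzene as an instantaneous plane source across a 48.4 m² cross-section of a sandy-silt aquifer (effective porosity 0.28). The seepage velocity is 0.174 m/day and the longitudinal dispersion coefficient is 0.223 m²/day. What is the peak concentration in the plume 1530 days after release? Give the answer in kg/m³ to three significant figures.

0.186 kg/m³

The peak of an instantaneous 1D plume sits at x = vt; there the Gaussian factor is 1 and C_max = M/(n_e·A·√(4πDt)), where n_e·A is the pore area the mass is dissolved in.
√(4πDt) = √(4π × 0.223 × 1530) = 65.48 m, so C_max = 165/(0.28 × 48.4 × 65.48) = 0.186 kg/m³.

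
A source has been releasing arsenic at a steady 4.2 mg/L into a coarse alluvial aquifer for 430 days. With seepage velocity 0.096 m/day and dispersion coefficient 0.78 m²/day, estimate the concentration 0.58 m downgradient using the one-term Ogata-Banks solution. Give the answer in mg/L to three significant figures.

3.96 mg/L

For a continuous step input, C/C₀ ≈ ½·erfc((x−vt)/(2√(Dt))).
vt = 0.096 × 430 = 41.28 m and 2√(Dt) = 2√(0.78 × 430) = 36.63 m.
Argument (x−vt)/(2√(Dt)) = (0.58 − 41.28)/36.63 = -1.111; ½·erfc(-1.111) = 0.9419.
C = 4.2 × 0.9419 = 3.96 mg/L.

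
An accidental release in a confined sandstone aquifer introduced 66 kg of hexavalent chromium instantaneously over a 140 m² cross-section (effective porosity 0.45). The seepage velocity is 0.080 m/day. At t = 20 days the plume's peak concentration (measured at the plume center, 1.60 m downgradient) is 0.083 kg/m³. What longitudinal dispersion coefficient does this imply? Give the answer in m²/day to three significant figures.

0.634 m²/day

At the plume center C_max = M/(n_e·A·√(4πDt)), so D = M²/(4πt·(n_e·A·C_max)²).
n_e·A·C_max = 0.45 × 140 × 0.083 = 5.229 kg/m.
D = 66²/(4π × 20 × 5.229²) = 0.634 m²/day.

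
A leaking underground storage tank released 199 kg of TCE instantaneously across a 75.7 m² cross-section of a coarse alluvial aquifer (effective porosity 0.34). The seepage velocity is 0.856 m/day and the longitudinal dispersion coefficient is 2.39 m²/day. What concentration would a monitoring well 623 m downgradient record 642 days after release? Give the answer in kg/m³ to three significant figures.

0.0231 kg/m³

For an instantaneous plane source, C(x,t) = M/(n_e·A·√(4πDt)) · exp(−(x−vt)²/(4Dt)), with n_e·A the pore (flow) area.
Plume center vt = 0.856 × 642 = 549.552 m, so the well at 623 m is 73.448 m downgradient of the peak.
√(4πDt) = 138.9 m, giving peak height M/(n_e·A·√(4πDt)) = 199/(0.34 × 75.7 × 138.9) = 0.05566 kg/m³.
(x−vt)²/(4Dt) = (73.448)²/(4 × 2.39 × 642) = 0.8790; exp(−0.8790) = 0.4152.
C = 0.05566 × 0.4152 = 0.0231 kg/m³.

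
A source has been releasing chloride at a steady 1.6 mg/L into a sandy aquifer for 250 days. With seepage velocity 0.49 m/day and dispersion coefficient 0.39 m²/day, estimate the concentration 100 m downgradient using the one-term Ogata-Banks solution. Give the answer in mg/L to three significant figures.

For a continuous step input, C/C₀ ≈ ½·erfc((x−vt)/(2√(Dt))).
vt = 0.49 × 250 = 122.5 m and 2√(Dt) = 2√(0.39 × 250) = 19.75 m.
Argument (x−vt)/(2√(Dt)) = (100 − 122.5)/19.75 = -1.139; ½·erfc(-1.139) = 0.9464.
C = 1.6 × 0.9464 = 1.51 mg/L.

1.51 mg/L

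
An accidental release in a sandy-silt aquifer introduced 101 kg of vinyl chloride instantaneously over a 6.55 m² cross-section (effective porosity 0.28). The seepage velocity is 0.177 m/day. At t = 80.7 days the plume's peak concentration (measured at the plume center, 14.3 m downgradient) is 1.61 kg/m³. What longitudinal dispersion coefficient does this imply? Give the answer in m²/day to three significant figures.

At the plume center C_max = M/(n_e·A·√(4πDt)), so D = M²/(4πt·(n_e·A·C_max)²).
n_e·A·C_max = 0.28 × 6.55 × 1.61 = 2.953 kg/m.
D = 101²/(4π × 80.7 × 2.953²) = 1.15 m²/day.

1.15 m²/day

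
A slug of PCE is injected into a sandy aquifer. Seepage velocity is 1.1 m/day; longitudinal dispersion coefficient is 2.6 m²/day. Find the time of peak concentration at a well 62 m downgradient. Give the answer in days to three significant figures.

For the 1D instantaneous-source solution, setting ∂C/∂t = 0 at fixed x gives v²t² + 2Dt − x² = 0, so t = (√(D² + v²x²) − D)/v².
√(D² + v²x²) = √(2.6² + 1.1² × 62²) = 68.25; v² = 1.21.
t = (68.25 − 2.6)/1.21 = 54.3 days (vs. the pure-advection estimate x/v = 56.4 d).

54.3 days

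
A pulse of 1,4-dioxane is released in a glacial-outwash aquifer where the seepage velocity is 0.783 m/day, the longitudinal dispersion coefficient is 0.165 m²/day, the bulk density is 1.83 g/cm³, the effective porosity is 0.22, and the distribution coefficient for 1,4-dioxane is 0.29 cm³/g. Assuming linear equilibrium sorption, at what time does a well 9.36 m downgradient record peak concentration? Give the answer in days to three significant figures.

Retardation factor R = 1 + ρ_b·K_d/n = 1 + 1.83 × 0.29/0.22 = 3.412.
Sorption retards both mechanisms: v_R = v/R = 0.2295 m/day, D_R = D/R = 0.04836 m²/day.
Peak time from v_R²t² + 2D_R t − x² = 0: t = (√(D_R² + v_R²x²) − D_R)/v_R².
√(D_R² + v_R²x²) = √(0.04836² + 0.2295² × 9.36²) = 2.149; v_R² = 0.05267.
t = (2.149 − 0.04836)/0.05267 = 39.9 days.

39.9 days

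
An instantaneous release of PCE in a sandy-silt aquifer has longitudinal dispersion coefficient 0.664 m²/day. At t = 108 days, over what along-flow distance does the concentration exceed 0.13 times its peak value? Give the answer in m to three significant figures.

The plume is Gaussian with σ = √(2Dt) = √(2 × 0.664 × 108) = 11.98 m.
C/C_peak = exp(−Δx²/(2σ²)) = 0.13 ⇒ Δx = σ·√(−2 ln 0.13) = 11.98 × 2.020 = 24.20 m.
Width = 2Δx = 48.4 m.

48.4 m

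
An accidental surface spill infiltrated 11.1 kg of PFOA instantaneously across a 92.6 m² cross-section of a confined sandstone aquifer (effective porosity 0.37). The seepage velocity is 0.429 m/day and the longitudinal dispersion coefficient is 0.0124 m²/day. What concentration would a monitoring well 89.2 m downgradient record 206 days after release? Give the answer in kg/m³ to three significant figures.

0.0535 kg/m³

For an instantaneous plane source, C(x,t) = M/(n_e·A·√(4πDt)) · exp(−(x−vt)²/(4Dt)), with n_e·A the pore (flow) area.
Plume center vt = 0.429 × 206 = 88.374 m, so the well at 89.2 m is 0.826 m downgradient of the peak.
√(4πDt) = 5.666 m, giving peak height M/(n_e·A·√(4πDt)) = 11.1/(0.37 × 92.6 × 5.666) = 0.05718 kg/m³.
(x−vt)²/(4Dt) = (0.826)²/(4 × 0.0124 × 206) = 0.06677; exp(−0.06677) = 0.9354.
C = 0.05718 × 0.9354 = 0.0535 kg/m³.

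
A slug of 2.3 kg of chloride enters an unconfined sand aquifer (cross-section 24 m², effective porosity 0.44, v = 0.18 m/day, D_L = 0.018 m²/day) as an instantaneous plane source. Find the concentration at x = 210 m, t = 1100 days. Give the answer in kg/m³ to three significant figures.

0.00224 kg/m³

For an instantaneous plane source, C(x,t) = M/(n_e·A·√(4πDt)) · exp(−(x−vt)²/(4Dt)), with n_e·A the pore (flow) area.
Plume center vt = 0.18 × 1100 = 198 m, so the well at 210 m is 12 m downgradient of the peak.
√(4πDt) = 15.77 m, giving peak height M/(n_e·A·√(4πDt)) = 2.3/(0.44 × 24 × 15.77) = 0.01381 kg/m³.
(x−vt)²/(4Dt) = (12)²/(4 × 0.018 × 1100) = 1.818; exp(−1.818) = 0.1624.
C = 0.01381 × 0.1624 = 0.00224 kg/m³.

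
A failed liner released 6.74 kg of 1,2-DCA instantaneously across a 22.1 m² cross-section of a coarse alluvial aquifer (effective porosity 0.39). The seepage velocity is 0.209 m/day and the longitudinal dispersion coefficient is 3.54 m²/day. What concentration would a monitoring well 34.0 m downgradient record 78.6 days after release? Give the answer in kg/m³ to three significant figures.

0.0100 kg/m³

For an instantaneous plane source, C(x,t) = M/(n_e·A·√(4πDt)) · exp(−(x−vt)²/(4Dt)), with n_e·A the pore (flow) area.
Plume center vt = 0.209 × 78.6 = 16.4274 m, so the well at 34.0 m is 17.5726 m downgradient of the peak.
√(4πDt) = 59.13 m, giving peak height M/(n_e·A·√(4πDt)) = 6.74/(0.39 × 22.1 × 59.13) = 0.01322 kg/m³.
(x−vt)²/(4Dt) = (17.5726)²/(4 × 3.54 × 78.6) = 0.2775; exp(−0.2775) = 0.7577.
C = 0.01322 × 0.7577 = 0.0100 kg/m³.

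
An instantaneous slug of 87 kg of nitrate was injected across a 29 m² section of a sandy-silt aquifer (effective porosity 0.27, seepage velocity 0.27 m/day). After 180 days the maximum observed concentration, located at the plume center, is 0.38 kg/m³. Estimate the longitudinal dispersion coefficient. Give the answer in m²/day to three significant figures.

At the plume center C_max = M/(n_e·A·√(4πDt)), so D = M²/(4πt·(n_e·A·C_max)²).
n_e·A·C_max = 0.27 × 29 × 0.38 = 2.975 kg/m.
D = 87²/(4π × 180 × 2.975²) = 0.378 m²/day.

0.378 m²/day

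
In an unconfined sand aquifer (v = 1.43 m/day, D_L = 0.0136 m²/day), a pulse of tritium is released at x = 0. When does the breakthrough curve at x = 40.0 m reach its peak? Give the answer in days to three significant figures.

28.0 days

For the 1D instantaneous-source solution, setting ∂C/∂t = 0 at fixed x gives v²t² + 2Dt − x² = 0, so t = (√(D² + v²x²) − D)/v².
√(D² + v²x²) = √(0.0136² + 1.43² × 40.0²) = 57.20; v² = 2.0449.
t = (57.20 − 0.0136)/2.0449 = 28.0 days (vs. the pure-advection estimate x/v = 28.0 d).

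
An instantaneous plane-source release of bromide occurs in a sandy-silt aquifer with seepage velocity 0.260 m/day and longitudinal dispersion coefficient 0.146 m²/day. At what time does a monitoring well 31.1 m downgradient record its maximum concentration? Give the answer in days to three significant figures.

For the 1D instantaneous-source solution, setting ∂C/∂t = 0 at fixed x gives v²t² + 2Dt − x² = 0, so t = (√(D² + v²x²) − D)/v².
√(D² + v²x²) = √(0.146² + 0.260² × 31.1²) = 8.087; v² = 0.0676.
t = (8.087 − 0.146)/0.0676 = 117 days (vs. the pure-advection estimate x/v = 120 d).

117 days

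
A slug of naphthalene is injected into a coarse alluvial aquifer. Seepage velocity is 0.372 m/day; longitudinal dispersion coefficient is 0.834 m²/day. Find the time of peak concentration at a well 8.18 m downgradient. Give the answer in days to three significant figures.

16.8 days

For the 1D instantaneous-source solution, setting ∂C/∂t = 0 at fixed x gives v²t² + 2Dt − x² = 0, so t = (√(D² + v²x²) − D)/v².
√(D² + v²x²) = √(0.834² + 0.372² × 8.18²) = 3.155; v² = 0.138384.
t = (3.155 − 0.834)/0.138384 = 16.8 days (vs. the pure-advection estimate x/v = 22.0 d).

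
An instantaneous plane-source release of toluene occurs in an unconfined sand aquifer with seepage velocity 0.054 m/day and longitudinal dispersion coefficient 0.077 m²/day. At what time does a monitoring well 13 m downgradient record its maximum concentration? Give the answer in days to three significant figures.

For the 1D instantaneous-source solution, setting ∂C/∂t = 0 at fixed x gives v²t² + 2Dt − x² = 0, so t = (√(D² + v²x²) − D)/v².
√(D² + v²x²) = √(0.077² + 0.054² × 13²) = 0.7062; v² = 0.002916.
t = (0.7062 − 0.077)/0.002916 = 216 days (vs. the pure-advection estimate x/v = 241 d).

216 days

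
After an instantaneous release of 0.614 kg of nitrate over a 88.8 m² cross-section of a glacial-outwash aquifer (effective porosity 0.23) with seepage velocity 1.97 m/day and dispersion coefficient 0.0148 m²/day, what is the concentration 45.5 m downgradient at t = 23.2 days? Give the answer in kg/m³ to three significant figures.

For an instantaneous plane source, C(x,t) = M/(n_e·A·√(4πDt)) · exp(−(x−vt)²/(4Dt)), with n_e·A the pore (flow) area.
Plume center vt = 1.97 × 23.2 = 45.704 m, so the well at 45.5 m is 0.204 m upgradient of the peak.
√(4πDt) = 2.077 m, giving peak height M/(n_e·A·√(4πDt)) = 0.614/(0.23 × 88.8 × 2.077) = 0.01447 kg/m³.
(x−vt)²/(4Dt) = (-0.204)²/(4 × 0.0148 × 23.2) = 0.03030; exp(−0.03030) = 0.9702.
C = 0.01447 × 0.9702 = 0.0140 kg/m³.

0.0140 kg/m³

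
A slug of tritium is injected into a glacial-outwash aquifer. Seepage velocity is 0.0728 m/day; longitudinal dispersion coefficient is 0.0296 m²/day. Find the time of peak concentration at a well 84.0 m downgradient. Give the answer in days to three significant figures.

1150 days

For the 1D instantaneous-source solution, setting ∂C/∂t = 0 at fixed x gives v²t² + 2Dt − x² = 0, so t = (√(D² + v²x²) − D)/v².
√(D² + v²x²) = √(0.0296² + 0.0728² × 84.0²) = 6.115; v² = 0.00529984.
t = (6.115 − 0.0296)/0.00529984 = 1150 days (vs. the pure-advection estimate x/v = 1150 d).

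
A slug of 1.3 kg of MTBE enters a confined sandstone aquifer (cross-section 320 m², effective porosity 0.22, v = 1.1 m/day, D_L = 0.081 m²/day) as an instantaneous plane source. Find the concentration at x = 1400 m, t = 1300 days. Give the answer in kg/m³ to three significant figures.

For an instantaneous plane source, C(x,t) = M/(n_e·A·√(4πDt)) · exp(−(x−vt)²/(4Dt)), with n_e·A the pore (flow) area.
Plume center vt = 1.1 × 1300 = 1430 m, so the well at 1400 m is 30 m upgradient of the peak.
√(4πDt) = 36.38 m, giving peak height M/(n_e·A·√(4πDt)) = 1.3/(0.22 × 320 × 36.38) = 0.0005076 kg/m³.
(x−vt)²/(4Dt) = (-30)²/(4 × 0.081 × 1300) = 2.137; exp(−2.137) = 0.1180.
C = 0.0005076 × 0.1180 = 5.99e-05 kg/m³.

5.99e-05 kg/m³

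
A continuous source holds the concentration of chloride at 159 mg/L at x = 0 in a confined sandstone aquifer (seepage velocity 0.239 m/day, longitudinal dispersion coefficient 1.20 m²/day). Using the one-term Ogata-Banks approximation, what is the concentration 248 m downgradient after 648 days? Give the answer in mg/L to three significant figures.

For a continuous step input, C/C₀ ≈ ½·erfc((x−vt)/(2√(Dt))).
vt = 0.239 × 648 = 154.872 m and 2√(Dt) = 2√(1.20 × 648) = 55.77 m.
Argument (x−vt)/(2√(Dt)) = (248 − 154.872)/55.77 = 1.670; ½·erfc(1.670) = 0.009095.
C = 159 × 0.009095 = 1.45 mg/L.

1.45 mg/L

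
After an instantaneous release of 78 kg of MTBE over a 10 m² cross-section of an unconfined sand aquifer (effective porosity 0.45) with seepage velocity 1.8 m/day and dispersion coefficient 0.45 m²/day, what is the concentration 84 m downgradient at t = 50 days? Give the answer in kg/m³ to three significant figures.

For an instantaneous plane source, C(x,t) = M/(n_e·A·√(4πDt)) · exp(−(x−vt)²/(4Dt)), with n_e·A the pore (flow) area.
Plume center vt = 1.8 × 50 = 90 m, so the well at 84 m is 6 m upgradient of the peak.
√(4πDt) = 16.81 m, giving peak height M/(n_e·A·√(4πDt)) = 78/(0.45 × 10 × 16.81) = 1.031 kg/m³.
(x−vt)²/(4Dt) = (-6)²/(4 × 0.45 × 50) = 0.4000; exp(−0.4000) = 0.6703.
C = 1.031 × 0.6703 = 0.691 kg/m³.

0.691 kg/m³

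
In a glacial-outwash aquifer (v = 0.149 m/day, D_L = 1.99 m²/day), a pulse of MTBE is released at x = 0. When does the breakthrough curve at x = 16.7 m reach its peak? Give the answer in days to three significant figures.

For the 1D instantaneous-source solution, setting ∂C/∂t = 0 at fixed x gives v²t² + 2Dt − x² = 0, so t = (√(D² + v²x²) − D)/v².
√(D² + v²x²) = √(1.99² + 0.149² × 16.7²) = 3.186; v² = 0.022201.
t = (3.186 − 1.99)/0.022201 = 53.9 days (vs. the pure-advection estimate x/v = 112 d).

53.9 days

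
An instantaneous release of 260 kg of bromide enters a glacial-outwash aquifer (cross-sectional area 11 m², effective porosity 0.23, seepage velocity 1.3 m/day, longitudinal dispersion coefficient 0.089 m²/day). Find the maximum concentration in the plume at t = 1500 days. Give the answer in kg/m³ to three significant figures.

The peak of an instantaneous 1D plume sits at x = vt; there the Gaussian factor is 1 and C_max = M/(n_e·A·√(4πDt)), where n_e·A is the pore area the mass is dissolved in.
√(4πDt) = √(4π × 0.089 × 1500) = 40.96 m, so C_max = 260/(0.23 × 11 × 40.96) = 2.51 kg/m³.

2.51 kg/m³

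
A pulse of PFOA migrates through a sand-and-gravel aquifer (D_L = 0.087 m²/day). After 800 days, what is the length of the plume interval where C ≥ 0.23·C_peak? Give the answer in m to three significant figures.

The plume is Gaussian with σ = √(2Dt) = √(2 × 0.087 × 800) = 11.80 m.
C/C_peak = exp(−Δx²/(2σ²)) = 0.23 ⇒ Δx = σ·√(−2 ln 0.23) = 11.80 × 1.714 = 20.23 m.
Width = 2Δx = 40.5 m.

40.5 m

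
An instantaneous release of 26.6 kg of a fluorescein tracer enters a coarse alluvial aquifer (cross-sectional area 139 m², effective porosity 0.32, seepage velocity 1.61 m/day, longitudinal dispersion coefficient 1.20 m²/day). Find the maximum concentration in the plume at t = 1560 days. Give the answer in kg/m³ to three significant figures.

0.00390 kg/m³

The peak of an instantaneous 1D plume sits at x = vt; there the Gaussian factor is 1 and C_max = M/(n_e·A·√(4πDt)), where n_e·A is the pore area the mass is dissolved in.
√(4πDt) = √(4π × 1.20 × 1560) = 153.4 m, so C_max = 26.6/(0.32 × 139 × 153.4) = 0.00390 kg/m³.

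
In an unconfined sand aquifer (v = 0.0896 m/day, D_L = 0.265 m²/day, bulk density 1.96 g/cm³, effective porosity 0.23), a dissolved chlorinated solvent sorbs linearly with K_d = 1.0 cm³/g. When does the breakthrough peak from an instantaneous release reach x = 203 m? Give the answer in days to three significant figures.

Retardation factor R = 1 + ρ_b·K_d/n = 1 + 1.96 × 1.0/0.23 = 9.522.
Sorption retards both mechanisms: v_R = v/R = 0.009410 m/day, D_R = D/R = 0.02783 m²/day.
Peak time from v_R²t² + 2D_R t − x² = 0: t = (√(D_R² + v_R²x²) − D_R)/v_R².
√(D_R² + v_R²x²) = √(0.02783² + 0.009410² × 203²) = 1.910; v_R² = 8.855e-05.
t = (1.910 − 0.02783)/8.855e-05 = 21300 days.

21300 days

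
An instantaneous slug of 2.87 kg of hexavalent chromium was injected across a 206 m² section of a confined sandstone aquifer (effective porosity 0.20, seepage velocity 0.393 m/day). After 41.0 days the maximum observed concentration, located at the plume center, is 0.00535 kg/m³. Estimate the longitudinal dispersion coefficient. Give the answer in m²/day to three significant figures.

At the plume center C_max = M/(n_e·A·√(4πDt)), so D = M²/(4πt·(n_e·A·C_max)²).
n_e·A·C_max = 0.20 × 206 × 0.00535 = 0.2204 kg/m.
D = 2.87²/(4π × 41.0 × 0.2204²) = 0.329 m²/day.

0.329 m²/day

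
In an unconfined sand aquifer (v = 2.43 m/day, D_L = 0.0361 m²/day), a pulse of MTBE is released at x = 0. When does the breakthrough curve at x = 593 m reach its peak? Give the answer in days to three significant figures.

For the 1D instantaneous-source solution, setting ∂C/∂t = 0 at fixed x gives v²t² + 2Dt − x² = 0, so t = (√(D² + v²x²) − D)/v².
√(D² + v²x²) = √(0.0361² + 2.43² × 593²) = 1441; v² = 5.9049.
t = (1441 − 0.0361)/5.9049 = 244 days (vs. the pure-advection estimate x/v = 244 d).

244 days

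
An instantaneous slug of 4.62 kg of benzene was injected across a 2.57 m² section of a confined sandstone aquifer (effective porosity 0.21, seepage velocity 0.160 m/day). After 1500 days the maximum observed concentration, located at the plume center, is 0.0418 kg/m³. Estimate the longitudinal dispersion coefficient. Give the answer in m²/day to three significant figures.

2.22 m²/day

At the plume center C_max = M/(n_e·A·√(4πDt)), so D = M²/(4πt·(n_e·A·C_max)²).
n_e·A·C_max = 0.21 × 2.57 × 0.0418 = 0.02256 kg/m.
D = 4.62²/(4π × 1500 × 0.02256²) = 2.22 m²/day.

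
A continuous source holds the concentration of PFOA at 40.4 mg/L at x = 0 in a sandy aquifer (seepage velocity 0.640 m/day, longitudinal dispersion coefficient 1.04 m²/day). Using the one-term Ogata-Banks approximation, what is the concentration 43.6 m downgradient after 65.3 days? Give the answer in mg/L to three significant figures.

For a continuous step input, C/C₀ ≈ ½·erfc((x−vt)/(2√(Dt))).
vt = 0.640 × 65.3 = 41.792 m and 2√(Dt) = 2√(1.04 × 65.3) = 16.48 m.
Argument (x−vt)/(2√(Dt)) = (43.6 − 41.792)/16.48 = 0.1097; ½·erfc(0.1097) = 0.4384.
C = 40.4 × 0.4384 = 17.7 mg/L.

17.7 mg/L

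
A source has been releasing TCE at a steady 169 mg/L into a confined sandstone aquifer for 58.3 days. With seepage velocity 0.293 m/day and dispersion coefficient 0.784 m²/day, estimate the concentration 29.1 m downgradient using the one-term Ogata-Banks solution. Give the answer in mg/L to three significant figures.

17.6 mg/L

For a continuous step input, C/C₀ ≈ ½·erfc((x−vt)/(2√(Dt))).
vt = 0.293 × 58.3 = 17.0819 m and 2√(Dt) = 2√(0.784 × 58.3) = 13.52 m.
Argument (x−vt)/(2√(Dt)) = (29.1 − 17.0819)/13.52 = 0.8889; ½·erfc(0.8889) = 0.1044.
C = 169 × 0.1044 = 17.6 mg/L.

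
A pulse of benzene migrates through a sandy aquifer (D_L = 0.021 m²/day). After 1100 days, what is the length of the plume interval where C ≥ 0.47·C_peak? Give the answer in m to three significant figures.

The plume is Gaussian with σ = √(2Dt) = √(2 × 0.021 × 1100) = 6.797 m.
C/C_peak = exp(−Δx²/(2σ²)) = 0.47 ⇒ Δx = σ·√(−2 ln 0.47) = 6.797 × 1.229 = 8.354 m.
Width = 2Δx = 16.7 m.

16.7 m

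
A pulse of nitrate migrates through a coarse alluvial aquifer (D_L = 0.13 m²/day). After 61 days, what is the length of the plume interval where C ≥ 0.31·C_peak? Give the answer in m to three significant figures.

The plume is Gaussian with σ = √(2Dt) = √(2 × 0.13 × 61) = 3.982 m.
C/C_peak = exp(−Δx²/(2σ²)) = 0.31 ⇒ Δx = σ·√(−2 ln 0.31) = 3.982 × 1.530 = 6.092 m.
Width = 2Δx = 12.2 m.

12.2 m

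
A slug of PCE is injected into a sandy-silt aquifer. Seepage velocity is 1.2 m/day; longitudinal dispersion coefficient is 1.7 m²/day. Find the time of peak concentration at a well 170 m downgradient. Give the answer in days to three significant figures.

For the 1D instantaneous-source solution, setting ∂C/∂t = 0 at fixed x gives v²t² + 2Dt − x² = 0, so t = (√(D² + v²x²) − D)/v².
√(D² + v²x²) = √(1.7² + 1.2² × 170²) = 204.0; v² = 1.44.
t = (204.0 − 1.7)/1.44 = 140 days (vs. the pure-advection estimate x/v = 142 d).

140 days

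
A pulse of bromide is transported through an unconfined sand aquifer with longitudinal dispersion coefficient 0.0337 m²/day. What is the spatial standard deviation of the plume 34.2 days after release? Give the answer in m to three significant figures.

1.52 m

Dispersive spreading gives a Gaussian with σ² = 2Dt; advection only shifts the center.
σ = √(2 × 0.0337 × 34.2) = 1.52 m.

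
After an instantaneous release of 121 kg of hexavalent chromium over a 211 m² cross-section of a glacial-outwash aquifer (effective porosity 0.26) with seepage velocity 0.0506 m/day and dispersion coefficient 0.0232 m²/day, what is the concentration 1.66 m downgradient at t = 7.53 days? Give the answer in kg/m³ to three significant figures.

0.143 kg/m³

For an instantaneous plane source, C(x,t) = M/(n_e·A·√(4πDt)) · exp(−(x−vt)²/(4Dt)), with n_e·A the pore (flow) area.
Plume center vt = 0.0506 × 7.53 = 0.381018 m, so the well at 1.66 m is 1.278982 m downgradient of the peak.
√(4πDt) = 1.482 m, giving peak height M/(n_e·A·√(4πDt)) = 121/(0.26 × 211 × 1.482) = 1.488 kg/m³.
(x−vt)²/(4Dt) = (1.278982)²/(4 × 0.0232 × 7.53) = 2.341; exp(−2.341) = 0.09623.
C = 1.488 × 0.09623 = 0.143 kg/m³.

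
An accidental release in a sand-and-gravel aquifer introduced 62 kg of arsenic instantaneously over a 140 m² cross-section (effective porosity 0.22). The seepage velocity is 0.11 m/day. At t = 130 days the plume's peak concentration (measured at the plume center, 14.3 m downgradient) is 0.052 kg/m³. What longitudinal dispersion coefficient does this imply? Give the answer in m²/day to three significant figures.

At the plume center C_max = M/(n_e·A·√(4πDt)), so D = M²/(4πt·(n_e·A·C_max)²).
n_e·A·C_max = 0.22 × 140 × 0.052 = 1.602 kg/m.
D = 62²/(4π × 130 × 1.602²) = 0.917 m²/day.

0.917 m²/day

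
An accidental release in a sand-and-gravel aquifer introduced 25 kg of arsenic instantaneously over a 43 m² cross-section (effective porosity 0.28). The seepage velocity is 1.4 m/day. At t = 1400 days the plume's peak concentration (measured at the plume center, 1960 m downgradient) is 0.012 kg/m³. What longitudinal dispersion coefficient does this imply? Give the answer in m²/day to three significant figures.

1.70 m²/day

At the plume center C_max = M/(n_e·A·√(4πDt)), so D = M²/(4πt·(n_e·A·C_max)²).
n_e·A·C_max = 0.28 × 43 × 0.012 = 0.1445 kg/m.
D = 25²/(4π × 1400 × 0.1445²) = 1.70 m²/day.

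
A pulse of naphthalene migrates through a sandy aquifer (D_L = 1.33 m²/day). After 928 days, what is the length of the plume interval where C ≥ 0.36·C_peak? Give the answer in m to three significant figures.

The plume is Gaussian with σ = √(2Dt) = √(2 × 1.33 × 928) = 49.68 m.
C/C_peak = exp(−Δx²/(2σ²)) = 0.36 ⇒ Δx = σ·√(−2 ln 0.36) = 49.68 × 1.429 = 70.99 m.
Width = 2Δx = 142 m.

142 m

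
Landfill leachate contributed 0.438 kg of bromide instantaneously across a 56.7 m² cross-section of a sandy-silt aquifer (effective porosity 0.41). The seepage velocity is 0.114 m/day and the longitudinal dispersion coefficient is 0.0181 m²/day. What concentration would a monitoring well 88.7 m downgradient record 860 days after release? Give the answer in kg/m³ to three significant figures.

0.000332 kg/m³

For an instantaneous plane source, C(x,t) = M/(n_e·A·√(4πDt)) · exp(−(x−vt)²/(4Dt)), with n_e·A the pore (flow) area.
Plume center vt = 0.114 × 860 = 98.04 m, so the well at 88.7 m is 9.34 m upgradient of the peak.
√(4πDt) = 13.99 m, giving peak height M/(n_e·A·√(4πDt)) = 0.438/(0.41 × 56.7 × 13.99) = 0.001347 kg/m³.
(x−vt)²/(4Dt) = (-9.34)²/(4 × 0.0181 × 860) = 1.401; exp(−1.401) = 0.2464.
C = 0.001347 × 0.2464 = 0.000332 kg/m³.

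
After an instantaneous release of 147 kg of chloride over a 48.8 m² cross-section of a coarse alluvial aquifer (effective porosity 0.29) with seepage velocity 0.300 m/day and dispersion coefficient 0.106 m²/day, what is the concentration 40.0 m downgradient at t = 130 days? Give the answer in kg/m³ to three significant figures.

For an instantaneous plane source, C(x,t) = M/(n_e·A·√(4πDt)) · exp(−(x−vt)²/(4Dt)), with n_e·A the pore (flow) area.
Plume center vt = 0.300 × 130 = 39 m, so the well at 40.0 m is 1 m downgradient of the peak.
√(4πDt) = 13.16 m, giving peak height M/(n_e·A·√(4πDt)) = 147/(0.29 × 48.8 × 13.16) = 0.7893 kg/m³.
(x−vt)²/(4Dt) = (1)²/(4 × 0.106 × 130) = 0.01814; exp(−0.01814) = 0.9820.
C = 0.7893 × 0.9820 = 0.775 kg/m³.

0.775 kg/m³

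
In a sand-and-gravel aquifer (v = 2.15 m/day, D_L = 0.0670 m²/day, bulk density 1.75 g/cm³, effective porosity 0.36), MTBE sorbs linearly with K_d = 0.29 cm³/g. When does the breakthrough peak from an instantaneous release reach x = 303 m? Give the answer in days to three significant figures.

Retardation factor R = 1 + ρ_b·K_d/n = 1 + 1.75 × 0.29/0.36 = 2.410.
Sorption retards both mechanisms: v_R = v/R = 0.8921 m/day, D_R = D/R = 0.02780 m²/day.
Peak time from v_R²t² + 2D_R t − x² = 0: t = (√(D_R² + v_R²x²) − D_R)/v_R².
√(D_R² + v_R²x²) = √(0.02780² + 0.8921² × 303²) = 270.3; v_R² = 0.7958.
t = (270.3 − 0.02780)/0.7958 = 340 days.

340 days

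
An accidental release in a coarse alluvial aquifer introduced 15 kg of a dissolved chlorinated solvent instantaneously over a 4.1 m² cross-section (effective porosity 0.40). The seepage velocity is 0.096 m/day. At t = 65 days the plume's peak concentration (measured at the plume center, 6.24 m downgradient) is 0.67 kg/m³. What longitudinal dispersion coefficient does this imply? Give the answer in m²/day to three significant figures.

At the plume center C_max = M/(n_e·A·√(4πDt)), so D = M²/(4πt·(n_e·A·C_max)²).
n_e·A·C_max = 0.40 × 4.1 × 0.67 = 1.099 kg/m.
D = 15²/(4π × 65 × 1.099²) = 0.228 m²/day.

0.228 m²/day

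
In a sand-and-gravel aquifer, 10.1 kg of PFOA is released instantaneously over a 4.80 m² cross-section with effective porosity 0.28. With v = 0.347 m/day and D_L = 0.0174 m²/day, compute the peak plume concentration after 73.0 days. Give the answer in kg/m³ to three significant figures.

1.88 kg/m³

The peak of an instantaneous 1D plume sits at x = vt; there the Gaussian factor is 1 and C_max = M/(n_e·A·√(4πDt)), where n_e·A is the pore area the mass is dissolved in.
√(4πDt) = √(4π × 0.0174 × 73.0) = 3.995 m, so C_max = 10.1/(0.28 × 4.80 × 3.995) = 1.88 kg/m³.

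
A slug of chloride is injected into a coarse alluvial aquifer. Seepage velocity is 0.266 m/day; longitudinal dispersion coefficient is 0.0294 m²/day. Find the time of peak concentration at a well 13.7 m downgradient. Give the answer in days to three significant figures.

51.1 days

For the 1D instantaneous-source solution, setting ∂C/∂t = 0 at fixed x gives v²t² + 2Dt − x² = 0, so t = (√(D² + v²x²) − D)/v².
√(D² + v²x²) = √(0.0294² + 0.266² × 13.7²) = 3.644; v² = 0.070756.
t = (3.644 − 0.0294)/0.070756 = 51.1 days (vs. the pure-advection estimate x/v = 51.5 d).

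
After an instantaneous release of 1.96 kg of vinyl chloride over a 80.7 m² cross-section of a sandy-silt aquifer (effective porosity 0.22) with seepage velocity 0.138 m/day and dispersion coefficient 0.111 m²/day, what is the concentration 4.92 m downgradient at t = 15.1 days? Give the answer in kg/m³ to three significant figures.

For an instantaneous plane source, C(x,t) = M/(n_e·A·√(4πDt)) · exp(−(x−vt)²/(4Dt)), with n_e·A the pore (flow) area.
Plume center vt = 0.138 × 15.1 = 2.0838 m, so the well at 4.92 m is 2.8362 m downgradient of the peak.
√(4πDt) = 4.589 m, giving peak height M/(n_e·A·√(4πDt)) = 1.96/(0.22 × 80.7 × 4.589) = 0.02406 kg/m³.
(x−vt)²/(4Dt) = (2.8362)²/(4 × 0.111 × 15.1) = 1.200; exp(−1.200) = 0.3012.
C = 0.02406 × 0.3012 = 0.00725 kg/m³.

0.00725 kg/m³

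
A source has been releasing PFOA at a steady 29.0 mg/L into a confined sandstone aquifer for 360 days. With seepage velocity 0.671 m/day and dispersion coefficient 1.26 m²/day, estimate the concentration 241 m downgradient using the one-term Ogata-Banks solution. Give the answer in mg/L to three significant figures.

14.7 mg/L

For a continuous step input, C/C₀ ≈ ½·erfc((x−vt)/(2√(Dt))).
vt = 0.671 × 360 = 241.56 m and 2√(Dt) = 2√(1.26 × 360) = 42.60 m.
Argument (x−vt)/(2√(Dt)) = (241 − 241.56)/42.60 = -0.01315; ½·erfc(-0.01315) = 0.5074.
C = 29.0 × 0.5074 = 14.7 mg/L.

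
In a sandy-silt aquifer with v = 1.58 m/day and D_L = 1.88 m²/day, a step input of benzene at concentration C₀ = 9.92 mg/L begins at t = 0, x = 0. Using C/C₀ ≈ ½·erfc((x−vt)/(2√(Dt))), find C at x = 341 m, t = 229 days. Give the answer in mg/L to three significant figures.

For a continuous step input, C/C₀ ≈ ½·erfc((x−vt)/(2√(Dt))).
vt = 1.58 × 229 = 361.82 m and 2√(Dt) = 2√(1.88 × 229) = 41.50 m.
Argument (x−vt)/(2√(Dt)) = (341 − 361.82)/41.50 = -0.5017; ½·erfc(-0.5017) = 0.7610.
C = 9.92 × 0.7610 = 7.55 mg/L.

7.55 mg/L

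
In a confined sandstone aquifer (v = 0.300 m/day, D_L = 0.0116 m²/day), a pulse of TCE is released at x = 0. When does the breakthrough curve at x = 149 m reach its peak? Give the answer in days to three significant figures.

For the 1D instantaneous-source solution, setting ∂C/∂t = 0 at fixed x gives v²t² + 2Dt − x² = 0, so t = (√(D² + v²x²) − D)/v².
√(D² + v²x²) = √(0.0116² + 0.300² × 149²) = 44.70; v² = 0.09.
t = (44.70 − 0.0116)/0.09 = 497 days (vs. the pure-advection estimate x/v = 497 d).

497 days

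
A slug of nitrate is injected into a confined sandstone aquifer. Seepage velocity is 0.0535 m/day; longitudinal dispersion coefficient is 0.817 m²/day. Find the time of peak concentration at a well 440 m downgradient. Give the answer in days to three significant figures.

For the 1D instantaneous-source solution, setting ∂C/∂t = 0 at fixed x gives v²t² + 2Dt − x² = 0, so t = (√(D² + v²x²) − D)/v².
√(D² + v²x²) = √(0.817² + 0.0535² × 440²) = 23.55; v² = 0.00286225.
t = (23.55 − 0.817)/0.00286225 = 7940 days (vs. the pure-advection estimate x/v = 8220 d).

7940 days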